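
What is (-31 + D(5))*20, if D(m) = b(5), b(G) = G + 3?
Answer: -460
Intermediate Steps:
b(G) = 3 + G
D(m) = 8 (D(m) = 3 + 5 = 8)
(-31 + D(5))*20 = (-31 + 8)*20 = -23*20 = -460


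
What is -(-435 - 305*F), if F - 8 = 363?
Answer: 113590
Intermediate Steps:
F = 371 (F = 8 + 363 = 371)
-(-435 - 305*F) = -(-435 - 305*371) = -(-435 - 113155) = -1*(-113590) = 113590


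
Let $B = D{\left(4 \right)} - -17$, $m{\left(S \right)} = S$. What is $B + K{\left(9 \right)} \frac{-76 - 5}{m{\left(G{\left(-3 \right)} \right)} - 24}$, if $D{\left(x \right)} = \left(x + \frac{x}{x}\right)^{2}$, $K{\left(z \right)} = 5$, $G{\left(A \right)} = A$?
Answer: $57$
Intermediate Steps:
$D{\left(x \right)} = \left(1 + x\right)^{2}$ ($D{\left(x \right)} = \left(x + 1\right)^{2} = \left(1 + x\right)^{2}$)
$B = 42$ ($B = \left(1 + 4\right)^{2} - -17 = 5^{2} + 17 = 25 + 17 = 42$)
$B + K{\left(9 \right)} \frac{-76 - 5}{m{\left(G{\left(-3 \right)} \right)} - 24} = 42 + 5 \frac{-76 - 5}{-3 - 24} = 42 + 5 \left(- \frac{81}{-27}\right) = 42 + 5 \left(\left(-81\right) \left(- \frac{1}{27}\right)\right) = 42 + 5 \cdot 3 = 42 + 15 = 57$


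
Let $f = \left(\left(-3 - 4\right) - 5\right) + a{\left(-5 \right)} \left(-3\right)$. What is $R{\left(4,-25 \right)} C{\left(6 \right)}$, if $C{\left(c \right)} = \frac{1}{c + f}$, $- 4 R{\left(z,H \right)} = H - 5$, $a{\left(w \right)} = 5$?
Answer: $- \frac{5}{14} \approx -0.35714$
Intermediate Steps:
$f = -27$ ($f = \left(\left(-3 - 4\right) - 5\right) + 5 \left(-3\right) = \left(-7 - 5\right) - 15 = -12 - 15 = -27$)
$R{\left(z,H \right)} = \frac{5}{4} - \frac{H}{4}$ ($R{\left(z,H \right)} = - \frac{H - 5}{4} = - \frac{-5 + H}{4} = \frac{5}{4} - \frac{H}{4}$)
$C{\left(c \right)} = \frac{1}{-27 + c}$ ($C{\left(c \right)} = \frac{1}{c - 27} = \frac{1}{-27 + c}$)
$R{\left(4,-25 \right)} C{\left(6 \right)} = \frac{\frac{5}{4} - - \frac{25}{4}}{-27 + 6} = \frac{\frac{5}{4} + \frac{25}{4}}{-21} = \frac{15}{2} \left(- \frac{1}{21}\right) = - \frac{5}{14}$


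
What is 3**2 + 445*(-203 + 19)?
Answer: -81871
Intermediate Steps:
3**2 + 445*(-203 + 19) = 9 + 445*(-184) = 9 - 81880 = -81871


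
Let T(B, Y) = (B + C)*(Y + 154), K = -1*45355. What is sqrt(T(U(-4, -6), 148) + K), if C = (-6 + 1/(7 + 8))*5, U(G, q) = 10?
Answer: I*sqrt(461649)/3 ≈ 226.48*I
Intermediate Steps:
K = -45355
C = -89/3 (C = (-6 + 1/15)*5 = -89/15*5 = -89/3 ≈ -29.667)
T(B, Y) = (154 + Y)*(-89/3 + B) (T(B, Y) = (B - 89/3)*(Y + 154) = (-89/3 + B)*(154 + Y) = (154 + Y)*(-89/3 + B))
sqrt(T(U(-4, -6), 148) + K) = sqrt((-13706/3 + 154*10 - 89/3*148 + 10*148) - 45355) = sqrt((-13706/3 + 1540 - 13172/3 + 1480) - 45355) = sqrt(-17818/3 - 45355) = sqrt(-153883/3) = I*sqrt(461649)/3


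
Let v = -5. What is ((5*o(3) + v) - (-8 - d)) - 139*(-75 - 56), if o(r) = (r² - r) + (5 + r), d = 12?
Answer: 18294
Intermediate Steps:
o(r) = 5 + r²
((5*o(3) + v) - (-8 - d)) - 139*(-75 - 56) = ((5*(5 + 3²) - 5) - (-8 - 1*12)) - 139*(-75 - 56) = ((5*(5 + 9) - 5) - (-8 - 12)) - 139*(-131) = ((5*14 - 5) - 1*(-20)) + 18209 = ((70 - 5) + 20) + 18209 = (65 + 20) + 18209 = 85 + 18209 = 18294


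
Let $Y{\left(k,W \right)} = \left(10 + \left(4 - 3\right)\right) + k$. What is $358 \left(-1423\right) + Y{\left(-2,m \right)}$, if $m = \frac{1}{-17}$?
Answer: $-509425$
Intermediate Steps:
$m = - \frac{1}{17} \approx -0.058824$
$Y{\left(k,W \right)} = 11 + k$ ($Y{\left(k,W \right)} = \left(10 + 1\right) + k = 11 + k$)
$358 \left(-1423\right) + Y{\left(-2,m \right)} = 358 \left(-1423\right) + \left(11 - 2\right) = -509434 + 9 = -509425$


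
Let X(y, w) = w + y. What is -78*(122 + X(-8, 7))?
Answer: -9438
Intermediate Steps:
-78*(122 + X(-8, 7)) = -78*(122 + (7 - 8)) = -78*(122 - 1) = -78*121 = -9438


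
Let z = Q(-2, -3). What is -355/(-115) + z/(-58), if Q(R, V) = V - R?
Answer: 4141/1334 ≈ 3.1042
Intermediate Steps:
z = -1 (z = -3 - 1*(-2) = -3 + 2 = -1)
-355/(-115) + z/(-58) = -355/(-115) - 1/(-58) = -355*(-1/115) - 1*(-1/58) = 71/23 + 1/58 = 4141/1334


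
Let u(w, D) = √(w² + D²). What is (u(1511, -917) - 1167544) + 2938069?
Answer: 1770525 + √3124010 ≈ 1.7723e+6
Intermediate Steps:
u(w, D) = √(D² + w²)
(u(1511, -917) - 1167544) + 2938069 = (√((-917)² + 1511²) - 1167544) + 2938069 = (√(840889 + 2283121) - 1167544) + 2938069 = (√3124010 - 1167544) + 2938069 = (-1167544 + √3124010) + 2938069 = 1770525 + √3124010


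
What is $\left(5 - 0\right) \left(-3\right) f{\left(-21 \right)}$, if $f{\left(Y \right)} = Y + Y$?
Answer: $630$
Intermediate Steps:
$f{\left(Y \right)} = 2 Y$
$\left(5 - 0\right) \left(-3\right) f{\left(-21 \right)} = \left(5 - 0\right) \left(-3\right) 2 \left(-21\right) = \left(5 + 0\right) \left(-3\right) \left(-42\right) = 5 \left(-3\right) \left(-42\right) = \left(-15\right) \left(-42\right) = 630$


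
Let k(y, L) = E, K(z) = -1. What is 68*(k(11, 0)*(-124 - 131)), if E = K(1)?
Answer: 17340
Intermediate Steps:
E = -1
k(y, L) = -1
68*(k(11, 0)*(-124 - 131)) = 68*(-(-124 - 131)) = 68*(-1*(-255)) = 68*255 = 17340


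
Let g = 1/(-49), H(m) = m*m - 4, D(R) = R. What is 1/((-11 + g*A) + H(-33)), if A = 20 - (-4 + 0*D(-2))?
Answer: 49/52602 ≈ 0.00093152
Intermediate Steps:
H(m) = -4 + m**2 (H(m) = m**2 - 4 = -4 + m**2)
g = -1/49 ≈ -0.020408
A = 24 (A = 20 - (-4 + 0*(-2)) = 20 - (-4 + 0) = 20 - 1*(-4) = 20 + 4 = 24)
1/((-11 + g*A) + H(-33)) = 1/((-11 - 1/49*24) + (-4 + (-33)**2)) = 1/((-11 - 24/49) + (-4 + 1089)) = 1/(-563/49 + 1085) = 1/(52602/49) = 49/52602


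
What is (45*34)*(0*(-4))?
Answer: 0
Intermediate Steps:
(45*34)*(0*(-4)) = 1530*0 = 0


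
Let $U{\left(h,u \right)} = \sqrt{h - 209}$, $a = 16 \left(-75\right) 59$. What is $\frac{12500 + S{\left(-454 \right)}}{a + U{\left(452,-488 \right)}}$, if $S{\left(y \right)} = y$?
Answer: $- \frac{284285600}{1670879919} - \frac{12046 \sqrt{3}}{556959973} \approx -0.17018$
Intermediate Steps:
$a = -70800$ ($a = \left(-1200\right) 59 = -70800$)
$U{\left(h,u \right)} = \sqrt{-209 + h}$
$\frac{12500 + S{\left(-454 \right)}}{a + U{\left(452,-488 \right)}} = \frac{12500 - 454}{-70800 + \sqrt{-209 + 452}} = \frac{12046}{-70800 + \sqrt{243}} = \frac{12046}{-70800 + 9 \sqrt{3}}$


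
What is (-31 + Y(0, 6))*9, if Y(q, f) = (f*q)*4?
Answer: -279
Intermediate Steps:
Y(q, f) = 4*f*q
(-31 + Y(0, 6))*9 = (-31 + 4*6*0)*9 = (-31 + 0)*9 = -31*9 = -279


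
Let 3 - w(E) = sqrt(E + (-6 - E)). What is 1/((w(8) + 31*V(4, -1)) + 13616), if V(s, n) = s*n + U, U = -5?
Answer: 6670/88977803 + I*sqrt(6)/177955606 ≈ 7.4963e-5 + 1.3765e-8*I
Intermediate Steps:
V(s, n) = -5 + n*s (V(s, n) = s*n - 5 = n*s - 5 = -5 + n*s)
w(E) = 3 - I*sqrt(6) (w(E) = 3 - sqrt(E + (-6 - E)) = 3 - sqrt(-6) = 3 - I*sqrt(6))
1/((w(8) + 31*V(4, -1)) + 13616) = 1/(((3 - I*sqrt(6)) + 31*(-5 - 1*4)) + 13616) = 1/(((3 - I*sqrt(6)) + 31*(-5 - 4)) + 13616) = 1/(((3 - I*sqrt(6)) + 31*(-9)) + 13616) = 1/(((3 - I*sqrt(6)) - 279) + 13616) = 1/((-276 - I*sqrt(6)) + 13616) = 1/(13340 - I*sqrt(6))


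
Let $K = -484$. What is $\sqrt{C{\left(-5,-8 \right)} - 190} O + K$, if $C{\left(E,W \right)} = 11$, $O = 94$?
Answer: $-484 + 94 i \sqrt{179} \approx -484.0 + 1257.6 i$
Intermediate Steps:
$\sqrt{C{\left(-5,-8 \right)} - 190} O + K = \sqrt{11 - 190} \cdot 94 - 484 = \sqrt{-179} \cdot 94 - 484 = i \sqrt{179} \cdot 94 - 484 = 94 i \sqrt{179} - 484 = -484 + 94 i \sqrt{179}$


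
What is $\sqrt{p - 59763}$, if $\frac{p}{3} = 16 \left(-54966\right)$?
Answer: $i \sqrt{2698131} \approx 1642.6 i$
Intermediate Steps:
$p = -2638368$ ($p = 3 \cdot 16 \left(-54966\right) = 3 \left(-879456\right) = -2638368$)
$\sqrt{p - 59763} = \sqrt{-2638368 - 59763} = \sqrt{-2698131} = i \sqrt{2698131}$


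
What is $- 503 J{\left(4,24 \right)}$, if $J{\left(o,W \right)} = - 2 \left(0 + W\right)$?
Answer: $24144$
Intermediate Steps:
$J{\left(o,W \right)} = - 2 W$
$- 503 J{\left(4,24 \right)} = - 503 \left(\left(-2\right) 24\right) = \left(-503\right) \left(-48\right) = 24144$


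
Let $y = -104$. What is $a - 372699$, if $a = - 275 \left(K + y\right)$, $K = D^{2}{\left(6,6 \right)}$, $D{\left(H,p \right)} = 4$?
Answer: $-348499$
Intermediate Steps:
$K = 16$ ($K = 4^{2} = 16$)
$a = 24200$ ($a = - 275 \left(16 - 104\right) = \left(-275\right) \left(-88\right) = 24200$)
$a - 372699 = 24200 - 372699 = -348499$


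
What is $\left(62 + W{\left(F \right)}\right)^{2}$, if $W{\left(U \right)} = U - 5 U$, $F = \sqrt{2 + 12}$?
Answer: $4068 - 496 \sqrt{14} \approx 2212.1$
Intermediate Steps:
$F = \sqrt{14} \approx 3.7417$
$W{\left(U \right)} = - 4 U$
$\left(62 + W{\left(F \right)}\right)^{2} = \left(62 - 4 \sqrt{14}\right)^{2}$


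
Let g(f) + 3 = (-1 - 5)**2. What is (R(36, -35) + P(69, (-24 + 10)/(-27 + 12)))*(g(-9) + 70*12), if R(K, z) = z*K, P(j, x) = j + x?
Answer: -5194641/5 ≈ -1.0389e+6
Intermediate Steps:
R(K, z) = K*z
g(f) = 33 (g(f) = -3 + (-1 - 5)**2 = -3 + (-6)**2 = -3 + 36 = 33)
(R(36, -35) + P(69, (-24 + 10)/(-27 + 12)))*(g(-9) + 70*12) = (36*(-35) + (69 + (-24 + 10)/(-27 + 12)))*(33 + 70*12) = (-1260 + (69 - 14/(-15)))*(33 + 840) = (-1260 + (69 - 14*(-1/15)))*873 = (-1260 + (69 + 14/15))*873 = (-1260 + 1049/15)*873 = -17851/15*873 = -5194641/5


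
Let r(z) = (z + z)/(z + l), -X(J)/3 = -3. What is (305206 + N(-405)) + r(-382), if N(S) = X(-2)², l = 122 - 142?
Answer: 61363069/201 ≈ 3.0529e+5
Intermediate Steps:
l = -20
X(J) = 9 (X(J) = -3*(-3) = 9)
r(z) = 2*z/(-20 + z) (r(z) = (z + z)/(z - 20) = (2*z)/(-20 + z) = 2*z/(-20 + z))
N(S) = 81 (N(S) = 9² = 81)
(305206 + N(-405)) + r(-382) = (305206 + 81) + 2*(-382)/(-20 - 382) = 305287 + 2*(-382)/(-402) = 305287 + 2*(-382)*(-1/402) = 305287 + 382/201 = 61363069/201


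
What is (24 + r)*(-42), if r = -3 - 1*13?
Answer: -336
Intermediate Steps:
r = -16 (r = -3 - 13 = -16)
(24 + r)*(-42) = (24 - 16)*(-42) = 8*(-42) = -336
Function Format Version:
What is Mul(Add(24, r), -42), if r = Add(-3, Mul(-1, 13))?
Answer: -336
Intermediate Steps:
r = -16 (r = Add(-3, -13) = -16)
Mul(Add(24, r), -42) = Mul(Add(24, -16), -42) = Mul(8, -42) = -336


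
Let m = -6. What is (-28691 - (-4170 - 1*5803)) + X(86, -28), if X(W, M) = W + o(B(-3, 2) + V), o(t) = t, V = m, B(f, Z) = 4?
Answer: -18634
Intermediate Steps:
V = -6
X(W, M) = -2 + W (X(W, M) = W + (4 - 6) = W - 2 = -2 + W)
(-28691 - (-4170 - 1*5803)) + X(86, -28) = (-28691 - (-4170 - 1*5803)) + (-2 + 86) = (-28691 - (-4170 - 5803)) + 84 = (-28691 - 1*(-9973)) + 84 = (-28691 + 9973) + 84 = -18718 + 84 = -18634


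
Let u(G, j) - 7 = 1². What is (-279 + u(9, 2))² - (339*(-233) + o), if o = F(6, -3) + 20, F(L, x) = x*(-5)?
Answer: 152393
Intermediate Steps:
u(G, j) = 8 (u(G, j) = 7 + 1² = 7 + 1 = 8)
F(L, x) = -5*x
o = 35 (o = -5*(-3) + 20 = 15 + 20 = 35)
(-279 + u(9, 2))² - (339*(-233) + o) = (-279 + 8)² - (339*(-233) + 35) = (-271)² - (-78987 + 35) = 73441 - 1*(-78952) = 73441 + 78952 = 152393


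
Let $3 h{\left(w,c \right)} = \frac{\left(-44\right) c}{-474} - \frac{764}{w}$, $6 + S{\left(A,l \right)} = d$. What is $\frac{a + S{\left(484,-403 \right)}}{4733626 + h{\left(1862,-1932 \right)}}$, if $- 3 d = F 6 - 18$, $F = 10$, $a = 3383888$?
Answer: $\frac{62220026883}{87037262953} \approx 0.71487$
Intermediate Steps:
$d = -14$ ($d = - \frac{10 \cdot 6 - 18}{3} = - \frac{60 - 18}{3} = \left(- \frac{1}{3}\right) 42 = -14$)
$S{\left(A,l \right)} = -20$ ($S{\left(A,l \right)} = -6 - 14 = -20$)
$h{\left(w,c \right)} = - \frac{764}{3 w} + \frac{22 c}{711}$ ($h{\left(w,c \right)} = \frac{\frac{\left(-44\right) c}{-474} - \frac{764}{w}}{3} = \frac{- 44 c \left(- \frac{1}{474}\right) - \frac{764}{w}}{3} = \frac{\frac{22 c}{237} - \frac{764}{w}}{3} = \frac{- \frac{764}{w} + \frac{22 c}{237}}{3} = - \frac{764}{3 w} + \frac{22 c}{711}$)
$\frac{a + S{\left(484,-403 \right)}}{4733626 + h{\left(1862,-1932 \right)}} = \frac{3383888 - 20}{4733626 + \frac{2 \left(-90534 + 11 \left(-1932\right) 1862\right)}{711 \cdot 1862}} = \frac{3383868}{4733626 + \frac{2}{711} \cdot \frac{1}{1862} \left(-90534 - 39571224\right)} = \frac{3383868}{4733626 + \frac{2}{711} \cdot \frac{1}{1862} \left(-39661758\right)} = \frac{3383868}{4733626 - \frac{4406862}{73549}} = \frac{3383868}{\frac{348149051812}{73549}} = 3383868 \cdot \frac{73549}{348149051812} = \frac{62220026883}{87037262953}$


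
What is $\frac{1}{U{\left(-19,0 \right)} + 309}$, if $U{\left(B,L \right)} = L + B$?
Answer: $\frac{1}{290} \approx 0.0034483$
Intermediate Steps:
$U{\left(B,L \right)} = B + L$
$\frac{1}{U{\left(-19,0 \right)} + 309} = \frac{1}{\left(-19 + 0\right) + 309} = \frac{1}{-19 + 309} = \frac{1}{290}$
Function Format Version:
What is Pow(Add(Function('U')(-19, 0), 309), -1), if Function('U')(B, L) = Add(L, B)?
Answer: Rational(1, 290) ≈ 0.0034483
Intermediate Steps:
Function('U')(B, L) = Add(B, L)
Pow(Add(Function('U')(-19, 0), 309), -1) = Pow(Add(Add(-19, 0), 309), -1) = Pow(Add(-19, 309), -1) = Pow(290, -1) = Rational(1, 290)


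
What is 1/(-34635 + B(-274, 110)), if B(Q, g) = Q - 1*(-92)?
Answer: -1/34817 ≈ -2.8722e-5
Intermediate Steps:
B(Q, g) = 92 + Q (B(Q, g) = Q + 92 = 92 + Q)
1/(-34635 + B(-274, 110)) = 1/(-34635 + (92 - 274)) = 1/(-34635 - 182) = 1/(-34817) = -1/34817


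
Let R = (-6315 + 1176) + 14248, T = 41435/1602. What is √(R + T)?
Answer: √2604861434/534 ≈ 95.577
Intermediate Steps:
T = 41435/1602 (T = 41435*(1/1602) = 41435/1602 ≈ 25.865)
R = 9109 (R = -5139 + 14248 = 9109)
√(R + T) = √(9109 + 41435/1602) = √(14634053/1602) = √2604861434/534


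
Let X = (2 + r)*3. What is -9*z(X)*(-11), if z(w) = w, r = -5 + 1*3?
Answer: 0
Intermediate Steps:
r = -2 (r = -5 + 3 = -2)
X = 0 (X = (2 - 2)*3 = 0*3 = 0)
-9*z(X)*(-11) = -9*0*(-11) = 0*(-11) = 0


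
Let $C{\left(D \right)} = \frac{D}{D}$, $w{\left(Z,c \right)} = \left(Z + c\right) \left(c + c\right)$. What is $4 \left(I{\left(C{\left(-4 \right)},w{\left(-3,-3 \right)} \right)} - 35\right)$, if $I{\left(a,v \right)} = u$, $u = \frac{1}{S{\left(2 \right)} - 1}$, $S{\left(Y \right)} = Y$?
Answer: $-136$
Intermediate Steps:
$w{\left(Z,c \right)} = 2 c \left(Z + c\right)$ ($w{\left(Z,c \right)} = \left(Z + c\right) 2 c = 2 c \left(Z + c\right)$)
$C{\left(D \right)} = 1$
$u = 1$ ($u = \frac{1}{2 - 1} = 1^{-1} = 1$)
$I{\left(a,v \right)} = 1$
$4 \left(I{\left(C{\left(-4 \right)},w{\left(-3,-3 \right)} \right)} - 35\right) = 4 \left(1 - 35\right) = 4 \left(-34\right) = -136$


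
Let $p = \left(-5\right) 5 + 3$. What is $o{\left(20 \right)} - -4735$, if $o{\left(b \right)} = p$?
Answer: $4713$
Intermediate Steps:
$p = -22$ ($p = -25 + 3 = -22$)
$o{\left(b \right)} = -22$
$o{\left(20 \right)} - -4735 = -22 - -4735 = -22 + 4735 = 4713$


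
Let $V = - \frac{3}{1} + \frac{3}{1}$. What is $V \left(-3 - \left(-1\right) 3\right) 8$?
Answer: $0$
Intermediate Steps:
$V = 0$ ($V = \left(-3\right) 1 + 3 \cdot 1 = -3 + 3 = 0$)
$V \left(-3 - \left(-1\right) 3\right) 8 = 0 \left(-3 - \left(-1\right) 3\right) 8 = 0 \left(-3 - -3\right) 8 = 0 \left(-3 + 3\right) 8 = 0 \cdot 0 \cdot 8 = 0 \cdot 8 = 0$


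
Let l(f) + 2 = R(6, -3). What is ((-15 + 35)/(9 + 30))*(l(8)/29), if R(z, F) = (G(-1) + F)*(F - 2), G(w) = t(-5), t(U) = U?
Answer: 760/1131 ≈ 0.67197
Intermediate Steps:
G(w) = -5
R(z, F) = (-5 + F)*(-2 + F) (R(z, F) = (-5 + F)*(F - 2) = (-5 + F)*(-2 + F))
l(f) = 38 (l(f) = -2 + (10 + (-3)² - 7*(-3)) = -2 + (10 + 9 + 21) = -2 + 40 = 38)
((-15 + 35)/(9 + 30))*(l(8)/29) = ((-15 + 35)/(9 + 30))*(38/29) = (20/39)*(38*(1/29)) = (20*(1/39))*(38/29) = (20/39)*(38/29) = 760/1131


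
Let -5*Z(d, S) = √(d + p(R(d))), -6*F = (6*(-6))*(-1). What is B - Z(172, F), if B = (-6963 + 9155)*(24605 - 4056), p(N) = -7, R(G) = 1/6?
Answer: 45043408 + √165/5 ≈ 4.5043e+7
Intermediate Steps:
R(G) = ⅙
F = -6 (F = -6*(-6)*(-1)/6 = -(-6)*(-1) = -⅙*36 = -6)
Z(d, S) = -√(-7 + d)/5 (Z(d, S) = -√(d - 7)/5 = -√(-7 + d)/5)
B = 45043408 (B = 2192*20549 = 45043408)
B - Z(172, F) = 45043408 - (-1)*√(-7 + 172)/5 = 45043408 - (-1)*√165/5 = 45043408 + √165/5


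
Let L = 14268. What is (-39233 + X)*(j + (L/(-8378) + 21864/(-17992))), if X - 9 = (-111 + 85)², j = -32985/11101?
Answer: 23743733627425824/104583198161 ≈ 2.2703e+5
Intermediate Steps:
j = -32985/11101 (j = -32985*1/11101 = -32985/11101 ≈ -2.9714)
X = 685 (X = 9 + (-111 + 85)² = 9 + (-26)² = 9 + 676 = 685)
(-39233 + X)*(j + (L/(-8378) + 21864/(-17992))) = (-39233 + 685)*(-32985/11101 + (14268/(-8378) + 21864/(-17992))) = -38548*(-32985/11101 + (14268*(-1/8378) + 21864*(-1/17992))) = -38548*(-32985/11101 + (-7134/4189 - 2733/2249)) = -38548*(-32985/11101 - 27492903/9421061) = -38548*(-615952413288/104583198161) = 23743733627425824/104583198161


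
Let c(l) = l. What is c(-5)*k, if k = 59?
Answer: -295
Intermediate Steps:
c(-5)*k = -5*59 = -295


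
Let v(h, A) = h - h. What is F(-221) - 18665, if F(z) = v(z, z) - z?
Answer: -18444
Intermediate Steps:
v(h, A) = 0
F(z) = -z (F(z) = 0 - z = -z)
F(-221) - 18665 = -1*(-221) - 18665 = 221 - 18665 = -18444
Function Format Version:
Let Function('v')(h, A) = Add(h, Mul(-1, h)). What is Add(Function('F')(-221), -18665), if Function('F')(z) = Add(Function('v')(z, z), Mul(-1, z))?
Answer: -18444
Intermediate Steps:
Function('v')(h, A) = 0
Function('F')(z) = Mul(-1, z) (Function('F')(z) = Add(0, Mul(-1, z)) = Mul(-1, z))
Add(Function('F')(-221), -18665) = Add(Mul(-1, -221), -18665) = Add(221, -18665) = -18444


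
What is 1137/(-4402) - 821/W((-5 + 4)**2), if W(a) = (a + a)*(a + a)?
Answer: -1809295/8804 ≈ -205.51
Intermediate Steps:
W(a) = 4*a**2 (W(a) = (2*a)*(2*a) = 4*a**2)
1137/(-4402) - 821/W((-5 + 4)**2) = 1137/(-4402) - 821*1/(4*(-5 + 4)**4) = 1137*(-1/4402) - 821/(4*((-1)**2)**2) = -1137/4402 - 821/(4*1**2) = -1137/4402 - 821/(4*1) = -1137/4402 - 821/4 = -1809295/8804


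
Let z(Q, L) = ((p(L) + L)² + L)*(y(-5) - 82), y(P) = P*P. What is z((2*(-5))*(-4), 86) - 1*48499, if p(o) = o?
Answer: -1739689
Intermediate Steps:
y(P) = P²
z(Q, L) = -228*L² - 57*L (z(Q, L) = ((L + L)² + L)*((-5)² - 82) = ((2*L)² + L)*(25 - 82) = (4*L² + L)*(-57) = (L + 4*L²)*(-57) = -228*L² - 57*L)
z((2*(-5))*(-4), 86) - 1*48499 = 57*86*(-1 - 4*86) - 1*48499 = 57*86*(-1 - 344) - 48499 = 57*86*(-345) - 48499 = -1691190 - 48499 = -1739689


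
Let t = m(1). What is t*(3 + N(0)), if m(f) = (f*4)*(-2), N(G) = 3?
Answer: -48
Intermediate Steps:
m(f) = -8*f (m(f) = (4*f)*(-2) = -8*f)
t = -8 (t = -8*1 = -8)
t*(3 + N(0)) = -8*(3 + 3) = -8*6 = -48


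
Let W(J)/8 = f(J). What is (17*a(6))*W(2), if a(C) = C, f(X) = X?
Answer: 1632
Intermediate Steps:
W(J) = 8*J
(17*a(6))*W(2) = (17*6)*(8*2) = 102*16 = 1632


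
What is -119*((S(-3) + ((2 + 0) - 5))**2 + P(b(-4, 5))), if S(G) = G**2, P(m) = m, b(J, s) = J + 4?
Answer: -4284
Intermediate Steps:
b(J, s) = 4 + J
-119*((S(-3) + ((2 + 0) - 5))**2 + P(b(-4, 5))) = -119*(((-3)**2 + ((2 + 0) - 5))**2 + (4 - 4)) = -119*((9 + (2 - 5))**2 + 0) = -119*((9 - 3)**2 + 0) = -119*(6**2 + 0) = -119*(36 + 0) = -119*36 = -4284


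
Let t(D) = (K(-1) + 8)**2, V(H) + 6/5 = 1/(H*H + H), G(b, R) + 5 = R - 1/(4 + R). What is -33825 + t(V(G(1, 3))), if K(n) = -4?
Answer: -33809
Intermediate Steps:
G(b, R) = -5 + R - 1/(4 + R) (G(b, R) = -5 + (R - 1/(4 + R)) = -5 + R - 1/(4 + R))
V(H) = -6/5 + 1/(H + H**2) (V(H) = -6/5 + 1/(H*H + H) = -6/5 + 1/(H**2 + H) = -6/5 + 1/(H + H**2))
t(D) = 16 (t(D) = (-4 + 8)**2 = 4**2 = 16)
-33825 + t(V(G(1, 3))) = -33825 + 16 = -33809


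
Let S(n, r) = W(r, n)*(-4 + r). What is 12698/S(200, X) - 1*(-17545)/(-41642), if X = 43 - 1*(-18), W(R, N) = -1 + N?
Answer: 329757181/472345206 ≈ 0.69813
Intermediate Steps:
X = 61 (X = 43 + 18 = 61)
S(n, r) = (-1 + n)*(-4 + r)
12698/S(200, X) - 1*(-17545)/(-41642) = 12698/(((-1 + 200)*(-4 + 61))) - 1*(-17545)/(-41642) = 12698/((199*57)) + 17545*(-1/41642) = 12698/11343 - 17545/41642 = 329757181/472345206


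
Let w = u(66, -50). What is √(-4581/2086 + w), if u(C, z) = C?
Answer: √277636170/2086 ≈ 7.9877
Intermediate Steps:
w = 66
√(-4581/2086 + w) = √(-4581/2086 + 66) = √(133095/2086) = √277636170/2086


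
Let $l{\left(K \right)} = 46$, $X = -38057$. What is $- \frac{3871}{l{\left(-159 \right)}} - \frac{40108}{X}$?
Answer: $- \frac{145473679}{1750622} \approx -83.098$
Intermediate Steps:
$- \frac{3871}{l{\left(-159 \right)}} - \frac{40108}{X} = - \frac{3871}{46} - \frac{40108}{-38057} = \left(-3871\right) \frac{1}{46} - - \frac{40108}{38057} = - \frac{3871}{46} + \frac{40108}{38057} = - \frac{145473679}{1750622}$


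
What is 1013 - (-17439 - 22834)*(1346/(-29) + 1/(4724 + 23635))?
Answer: -66801523094/35757 ≈ -1.8682e+6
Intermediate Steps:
1013 - (-17439 - 22834)*(1346/(-29) + 1/(4724 + 23635)) = 1013 - (-40273)*(1346*(-1/29) + 1/28359) = 1013 - (-40273)*(-1346/29 + 1/28359) = 1013 - (-40273)*(-38171185)/822411 = 1013 - 1*66837744935/35757 = 1013 - 66837744935/35757 = -66801523094/35757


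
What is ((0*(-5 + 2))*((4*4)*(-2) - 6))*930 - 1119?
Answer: -1119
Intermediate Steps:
((0*(-5 + 2))*((4*4)*(-2) - 6))*930 - 1119 = ((0*(-3))*(16*(-2) - 6))*930 - 1119 = (0*(-32 - 6))*930 - 1119 = (0*(-38))*930 - 1119 = 0*930 - 1119 = 0 - 1119 = -1119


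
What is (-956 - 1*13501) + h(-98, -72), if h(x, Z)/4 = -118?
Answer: -14929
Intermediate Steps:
h(x, Z) = -472 (h(x, Z) = 4*(-118) = -472)
(-956 - 1*13501) + h(-98, -72) = (-956 - 1*13501) - 472 = (-956 - 13501) - 472 = -14457 - 472 = -14929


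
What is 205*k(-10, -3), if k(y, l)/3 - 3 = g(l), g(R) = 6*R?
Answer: -9225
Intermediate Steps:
k(y, l) = 9 + 18*l (k(y, l) = 9 + 3*(6*l) = 9 + 18*l)
205*k(-10, -3) = 205*(9 + 18*(-3)) = 205*(9 - 54) = 205*(-45) = -9225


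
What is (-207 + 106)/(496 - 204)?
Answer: -101/292 ≈ -0.34589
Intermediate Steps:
(-207 + 106)/(496 - 204) = -101/292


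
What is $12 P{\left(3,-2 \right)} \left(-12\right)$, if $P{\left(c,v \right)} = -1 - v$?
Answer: $-144$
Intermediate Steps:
$12 P{\left(3,-2 \right)} \left(-12\right) = 12 \left(-1 - -2\right) \left(-12\right) = 12 \left(-1 + 2\right) \left(-12\right) = 12 \cdot 1 \left(-12\right) = 12 \left(-12\right) = -144$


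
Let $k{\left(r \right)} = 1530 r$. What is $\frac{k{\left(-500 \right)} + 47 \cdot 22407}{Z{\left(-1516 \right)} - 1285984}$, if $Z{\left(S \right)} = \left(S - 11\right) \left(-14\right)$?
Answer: $- \frac{288129}{1264606} \approx -0.22784$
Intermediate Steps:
$Z{\left(S \right)} = 154 - 14 S$ ($Z{\left(S \right)} = \left(-11 + S\right) \left(-14\right) = 154 - 14 S$)
$\frac{k{\left(-500 \right)} + 47 \cdot 22407}{Z{\left(-1516 \right)} - 1285984} = \frac{1530 \left(-500\right) + 47 \cdot 22407}{\left(154 - -21224\right) - 1285984} = \frac{-765000 + 1053129}{\left(154 + 21224\right) - 1285984} = \frac{288129}{21378 - 1285984} = \frac{288129}{-1264606} = 288129 \left(- \frac{1}{1264606}\right) = - \frac{288129}{1264606}$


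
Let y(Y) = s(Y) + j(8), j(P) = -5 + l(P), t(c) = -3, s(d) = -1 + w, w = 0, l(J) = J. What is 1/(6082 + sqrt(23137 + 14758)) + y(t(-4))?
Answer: 73911740/36952829 - sqrt(37895)/36952829 ≈ 2.0002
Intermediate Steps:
s(d) = -1 (s(d) = -1 + 0 = -1)
j(P) = -5 + P
y(Y) = 2 (y(Y) = -1 + (-5 + 8) = -1 + 3 = 2)
1/(6082 + sqrt(23137 + 14758)) + y(t(-4)) = 1/(6082 + sqrt(23137 + 14758)) + 2 = 1/(6082 + sqrt(37895)) + 2 = 2 + 1/(6082 + sqrt(37895))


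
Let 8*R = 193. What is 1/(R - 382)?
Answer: -8/2863 ≈ -0.0027943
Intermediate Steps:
R = 193/8 (R = (⅛)*193 = 193/8 ≈ 24.125)
1/(R - 382) = 1/(193/8 - 382) = 1/(-2863/8) = -8/2863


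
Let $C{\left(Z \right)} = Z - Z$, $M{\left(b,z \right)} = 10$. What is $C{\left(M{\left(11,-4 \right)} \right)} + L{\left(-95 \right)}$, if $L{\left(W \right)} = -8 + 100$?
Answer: $92$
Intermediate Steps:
$C{\left(Z \right)} = 0$
$L{\left(W \right)} = 92$
$C{\left(M{\left(11,-4 \right)} \right)} + L{\left(-95 \right)} = 0 + 92 = 92$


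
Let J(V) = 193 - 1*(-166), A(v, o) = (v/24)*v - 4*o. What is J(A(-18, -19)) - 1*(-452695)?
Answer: 453054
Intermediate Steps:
A(v, o) = -4*o + v²/24 (A(v, o) = (v*(1/24))*v - 4*o = (v/24)*v - 4*o = v²/24 - 4*o = -4*o + v²/24)
J(V) = 359 (J(V) = 193 + 166 = 359)
J(A(-18, -19)) - 1*(-452695) = 359 - 1*(-452695) = 359 + 452695 = 453054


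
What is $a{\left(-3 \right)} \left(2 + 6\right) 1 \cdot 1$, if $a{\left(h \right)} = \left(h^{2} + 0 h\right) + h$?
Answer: $48$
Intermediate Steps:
$a{\left(h \right)} = h + h^{2}$ ($a{\left(h \right)} = \left(h^{2} + 0\right) + h = h^{2} + h = h + h^{2}$)
$a{\left(-3 \right)} \left(2 + 6\right) 1 \cdot 1 = - 3 \left(1 - 3\right) \left(2 + 6\right) 1 \cdot 1 = \left(-3\right) \left(-2\right) 8 \cdot 1 \cdot 1 = 6 \cdot 8 \cdot 1 = 48 \cdot 1 = 48$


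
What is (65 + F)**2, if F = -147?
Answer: 6724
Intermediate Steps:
(65 + F)**2 = (65 - 147)**2 = (-82)**2 = 6724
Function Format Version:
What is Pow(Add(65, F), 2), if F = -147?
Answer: 6724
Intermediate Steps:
Pow(Add(65, F), 2) = Pow(Add(65, -147), 2) = Pow(-82, 2) = 6724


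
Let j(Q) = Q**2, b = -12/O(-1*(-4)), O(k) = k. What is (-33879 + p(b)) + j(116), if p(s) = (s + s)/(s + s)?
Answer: -20422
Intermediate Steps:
b = -3 (b = -12/((-1*(-4))) = -12/4 = -12*1/4 = -3)
p(s) = 1 (p(s) = (2*s)/((2*s)) = (2*s)*(1/(2*s)) = 1)
(-33879 + p(b)) + j(116) = (-33879 + 1) + 116**2 = -33878 + 13456 = -20422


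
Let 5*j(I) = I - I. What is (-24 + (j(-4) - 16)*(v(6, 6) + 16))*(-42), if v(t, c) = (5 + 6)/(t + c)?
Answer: 12376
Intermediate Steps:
v(t, c) = 11/(c + t)
j(I) = 0 (j(I) = (I - I)/5 = (⅕)*0 = 0)
(-24 + (j(-4) - 16)*(v(6, 6) + 16))*(-42) = (-24 + (0 - 16)*(11/(6 + 6) + 16))*(-42) = (-24 - 16*(11/12 + 16))*(-42) = (-24 - 16*203/12)*(-42) = (-24 - 812/3)*(-42) = -884/3*(-42) = 12376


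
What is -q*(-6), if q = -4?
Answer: -24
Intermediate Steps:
-q*(-6) = -1*(-4)*(-6) = 4*(-6) = -24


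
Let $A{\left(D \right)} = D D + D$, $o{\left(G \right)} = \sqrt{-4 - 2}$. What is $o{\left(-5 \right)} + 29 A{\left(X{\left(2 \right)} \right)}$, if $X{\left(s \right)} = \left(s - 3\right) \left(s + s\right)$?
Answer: $348 + i \sqrt{6} \approx 348.0 + 2.4495 i$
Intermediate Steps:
$o{\left(G \right)} = i \sqrt{6}$ ($o{\left(G \right)} = \sqrt{-6} = i \sqrt{6}$)
$X{\left(s \right)} = 2 s \left(-3 + s\right)$ ($X{\left(s \right)} = \left(-3 + s\right) 2 s = 2 s \left(-3 + s\right)$)
$A{\left(D \right)} = D + D^{2}$ ($A{\left(D \right)} = D^{2} + D = D + D^{2}$)
$o{\left(-5 \right)} + 29 A{\left(X{\left(2 \right)} \right)} = i \sqrt{6} + 29 \cdot 2 \cdot 2 \left(-3 + 2\right) \left(1 + 2 \cdot 2 \left(-3 + 2\right)\right) = i \sqrt{6} + 29 \cdot 2 \cdot 2 \left(-1\right) \left(1 + 2 \cdot 2 \left(-1\right)\right) = i \sqrt{6} + 29 \left(- 4 \left(1 - 4\right)\right) = i \sqrt{6} + 29 \left(\left(-4\right) \left(-3\right)\right) = i \sqrt{6} + 29 \cdot 12 = i \sqrt{6} + 348 = 348 + i \sqrt{6}$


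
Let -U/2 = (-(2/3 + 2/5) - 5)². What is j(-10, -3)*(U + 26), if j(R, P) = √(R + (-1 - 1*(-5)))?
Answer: -10712*I*√6/225 ≈ -116.62*I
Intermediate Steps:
U = -16562/225 (U = -2*(-(2/3 + 2/5) - 5)² = -2*(-(2*(⅓) + 2*(⅕)) - 5)² = -2*(-(⅔ + ⅖) - 5)² = -2*(-1*16/15 - 5)² = -2*(-16/15 - 5)² = -2*(-91/15)² = -2*8281/225 = -16562/225 ≈ -73.609)
j(R, P) = √(4 + R) (j(R, P) = √(R + (-1 + 5)) = √(R + 4) = √(4 + R))
j(-10, -3)*(U + 26) = √(4 - 10)*(-16562/225 + 26) = √(-6)*(-10712/225) = (I*√6)*(-10712/225) = -10712*I*√6/225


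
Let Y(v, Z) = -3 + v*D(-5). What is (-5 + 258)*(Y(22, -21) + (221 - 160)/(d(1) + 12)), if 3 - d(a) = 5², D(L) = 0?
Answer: -23023/10 ≈ -2302.3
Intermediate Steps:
d(a) = -22 (d(a) = 3 - 1*5² = 3 - 1*25 = 3 - 25 = -22)
Y(v, Z) = -3 (Y(v, Z) = -3 + v*0 = -3 + 0 = -3)
(-5 + 258)*(Y(22, -21) + (221 - 160)/(d(1) + 12)) = (-5 + 258)*(-3 + (221 - 160)/(-22 + 12)) = 253*(-3 + 61/(-10)) = 253*(-3 + 61*(-⅒)) = 253*(-3 - 61/10) = 253*(-91/10) = -23023/10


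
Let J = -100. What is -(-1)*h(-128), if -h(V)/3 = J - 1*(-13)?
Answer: 261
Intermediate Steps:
h(V) = 261 (h(V) = -3*(-100 - 1*(-13)) = -3*(-100 + 13) = -3*(-87) = 261)
-(-1)*h(-128) = -(-1)*261 = -1*(-261) = 261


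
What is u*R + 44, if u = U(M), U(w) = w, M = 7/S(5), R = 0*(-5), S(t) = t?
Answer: 44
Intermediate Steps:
R = 0
M = 7/5 ≈ 1.4000
u = 7/5 ≈ 1.4000
u*R + 44 = (7/5)*0 + 44 = 0 + 44 = 44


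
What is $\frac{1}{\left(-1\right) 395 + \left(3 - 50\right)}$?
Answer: $- \frac{1}{442} \approx -0.0022624$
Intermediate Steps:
$\frac{1}{\left(-1\right) 395 + \left(3 - 50\right)} = \frac{1}{-395 + \left(3 - 50\right)} = \frac{1}{-395 - 47} = \frac{1}{-442} = - \frac{1}{442}$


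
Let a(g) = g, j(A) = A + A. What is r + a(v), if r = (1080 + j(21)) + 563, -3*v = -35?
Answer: 5090/3 ≈ 1696.7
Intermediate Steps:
v = 35/3 (v = -1/3*(-35) = 35/3 ≈ 11.667)
j(A) = 2*A
r = 1685 (r = (1080 + 2*21) + 563 = (1080 + 42) + 563 = 1122 + 563 = 1685)
r + a(v) = 1685 + 35/3 = 5090/3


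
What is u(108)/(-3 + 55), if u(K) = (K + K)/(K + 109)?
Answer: 54/2821 ≈ 0.019142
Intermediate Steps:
u(K) = 2*K/(109 + K) (u(K) = (2*K)/(109 + K) = 2*K/(109 + K))
u(108)/(-3 + 55) = (2*108/(109 + 108))/(-3 + 55) = (2*108/217)/52 = (2*108*(1/217))*(1/52) = (216/217)*(1/52) = 54/2821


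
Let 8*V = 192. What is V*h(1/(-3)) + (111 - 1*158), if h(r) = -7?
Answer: -215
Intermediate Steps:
V = 24 (V = (⅛)*192 = 24)
V*h(1/(-3)) + (111 - 1*158) = 24*(-7) + (111 - 1*158) = -168 + (111 - 158) = -168 - 47 = -215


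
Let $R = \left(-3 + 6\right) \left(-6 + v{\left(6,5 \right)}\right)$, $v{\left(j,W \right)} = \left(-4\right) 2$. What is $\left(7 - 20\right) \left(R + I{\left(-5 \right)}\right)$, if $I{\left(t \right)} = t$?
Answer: $611$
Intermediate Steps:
$v{\left(j,W \right)} = -8$
$R = -42$ ($R = \left(-3 + 6\right) \left(-6 - 8\right) = 3 \left(-14\right) = -42$)
$\left(7 - 20\right) \left(R + I{\left(-5 \right)}\right) = \left(7 - 20\right) \left(-42 - 5\right) = \left(7 - 20\right) \left(-47\right) = \left(-13\right) \left(-47\right) = 611$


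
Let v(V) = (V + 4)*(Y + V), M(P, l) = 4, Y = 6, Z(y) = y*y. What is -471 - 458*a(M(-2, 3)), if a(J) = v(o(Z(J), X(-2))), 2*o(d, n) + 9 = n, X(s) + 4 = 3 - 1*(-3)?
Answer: -2087/2 ≈ -1043.5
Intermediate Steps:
X(s) = 2 (X(s) = -4 + (3 - 1*(-3)) = -4 + (3 + 3) = -4 + 6 = 2)
Z(y) = y²
o(d, n) = -9/2 + n/2
v(V) = (4 + V)*(6 + V) (v(V) = (V + 4)*(6 + V) = (4 + V)*(6 + V))
a(J) = 5/4 (a(J) = 24 + (-9/2 + (½)*2)² + 10*(-9/2 + (½)*2) = 24 + (-9/2 + 1)² + 10*(-9/2 + 1) = 24 + (-7/2)² + 10*(-7/2) = 24 + 49/4 - 35 = 5/4)
-471 - 458*a(M(-2, 3)) = -471 - 458*5/4 = -471 - 1145/2 = -2087/2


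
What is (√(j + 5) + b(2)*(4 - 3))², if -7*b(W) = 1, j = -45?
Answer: (1 - 14*I*√10)²/49 ≈ -39.98 - 1.807*I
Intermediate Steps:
b(W) = -⅐ (b(W) = -⅐*1 = -⅐)
(√(j + 5) + b(2)*(4 - 3))² = (√(-45 + 5) - (4 - 3)/7)² = (√(-40) - ⅐*1)² = (2*I*√10 - ⅐)² = (-⅐ + 2*I*√10)²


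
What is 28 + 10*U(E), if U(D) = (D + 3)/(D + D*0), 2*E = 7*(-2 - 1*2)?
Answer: 251/7 ≈ 35.857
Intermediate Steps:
E = -14 (E = (7*(-2 - 1*2))/2 = (7*(-2 - 2))/2 = (7*(-4))/2 = (1/2)*(-28) = -14)
U(D) = (3 + D)/D (U(D) = (3 + D)/(D + 0) = (3 + D)/D)
28 + 10*U(E) = 28 + 10*((3 - 14)/(-14)) = 28 + 10*(-1/14*(-11)) = 28 + 10*(11/14) = 28 + 55/7 = 251/7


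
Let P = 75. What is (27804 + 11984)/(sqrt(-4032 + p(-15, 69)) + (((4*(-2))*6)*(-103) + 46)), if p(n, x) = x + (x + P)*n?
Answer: 198542120/24906223 - 39788*I*sqrt(6123)/24906223 ≈ 7.9716 - 0.125*I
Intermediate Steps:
p(n, x) = x + n*(75 + x) (p(n, x) = x + (x + 75)*n = x + (75 + x)*n = x + n*(75 + x))
(27804 + 11984)/(sqrt(-4032 + p(-15, 69)) + (((4*(-2))*6)*(-103) + 46)) = (27804 + 11984)/(sqrt(-4032 + (69 + 75*(-15) - 15*69)) + (((4*(-2))*6)*(-103) + 46)) = 39788/(sqrt(-4032 + (69 - 1125 - 1035)) + (-8*6*(-103) + 46)) = 39788/(sqrt(-4032 - 2091) + (-48*(-103) + 46)) = 39788/(sqrt(-6123) + (4944 + 46)) = 39788/(I*sqrt(6123) + 4990) = 39788/(4990 + I*sqrt(6123))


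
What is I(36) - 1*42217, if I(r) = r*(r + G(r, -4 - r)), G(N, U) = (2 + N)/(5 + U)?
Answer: -1433603/35 ≈ -40960.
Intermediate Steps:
G(N, U) = (2 + N)/(5 + U)
I(r) = r*(r + (2 + r)/(1 - r)) (I(r) = r*(r + (2 + r)/(5 + (-4 - r))) = r*(r + (2 + r)/(1 - r)))
I(36) - 1*42217 = 36*(-2 - 1*36 + 36*(-1 + 36))/(-1 + 36) - 1*42217 = 36*(-2 - 36 + 36*35)/35 - 42217 = 36*(1/35)*(-2 - 36 + 1260) - 42217 = 36*(1/35)*1222 - 42217 = 43992/35 - 42217 = -1433603/35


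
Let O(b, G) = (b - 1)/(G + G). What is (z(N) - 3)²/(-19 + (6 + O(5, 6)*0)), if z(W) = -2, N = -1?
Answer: -25/13 ≈ -1.9231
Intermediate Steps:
O(b, G) = (-1 + b)/(2*G) (O(b, G) = (-1 + b)/((2*G)) = (-1 + b)*(1/(2*G)) = (-1 + b)/(2*G))
(z(N) - 3)²/(-19 + (6 + O(5, 6)*0)) = (-2 - 3)²/(-19 + (6 + ((½)*(-1 + 5)/6)*0)) = (-5)²/(-19 + (6 + ((½)*(⅙)*4)*0)) = 25/(-19 + (6 + (⅓)*0)) = 25/(-19 + (6 + 0)) = 25/(-19 + 6) = 25/(-13) = 25*(-1/13) = -25/13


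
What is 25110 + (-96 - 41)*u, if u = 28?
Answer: 21274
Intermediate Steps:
25110 + (-96 - 41)*u = 25110 + (-96 - 41)*28 = 25110 - 137*28 = 25110 - 3836 = 21274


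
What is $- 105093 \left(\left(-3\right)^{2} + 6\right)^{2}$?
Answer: $-23645925$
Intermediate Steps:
$- 105093 \left(\left(-3\right)^{2} + 6\right)^{2} = - 105093 \left(9 + 6\right)^{2} = - 105093 \cdot 15^{2} = \left(-105093\right) 225 = -23645925$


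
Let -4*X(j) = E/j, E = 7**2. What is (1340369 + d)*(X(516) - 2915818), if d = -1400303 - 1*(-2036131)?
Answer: -11893244435310997/2064 ≈ -5.7622e+12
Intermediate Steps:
d = 635828 (d = -1400303 + 2036131 = 635828)
E = 49
X(j) = -49/(4*j)
(1340369 + d)*(X(516) - 2915818) = (1340369 + 635828)*(-49/4/516 - 2915818) = 1976197*(-49/4*1/516 - 2915818) = 1976197*(-49/2064 - 2915818) = 1976197*(-6018248401/2064) = -11893244435310997/2064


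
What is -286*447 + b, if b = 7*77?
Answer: -127303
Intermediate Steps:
b = 539
-286*447 + b = -286*447 + 539 = -127842 + 539 = -127303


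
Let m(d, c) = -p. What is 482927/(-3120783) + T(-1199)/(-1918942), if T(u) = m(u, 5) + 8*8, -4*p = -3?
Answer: -3707625171035/23954406286344 ≈ -0.15478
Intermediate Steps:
p = ¾ (p = -¼*(-3) = ¾ ≈ 0.75000)
m(d, c) = -¾ (m(d, c) = -1*¾ = -¾)
T(u) = 253/4 (T(u) = -¾ + 8*8 = -¾ + 64 = 253/4)
482927/(-3120783) + T(-1199)/(-1918942) = 482927/(-3120783) + (253/4)/(-1918942) = 482927*(-1/3120783) + (253/4)*(-1/1918942) = -482927/3120783 - 253/7675768 = -3707625171035/23954406286344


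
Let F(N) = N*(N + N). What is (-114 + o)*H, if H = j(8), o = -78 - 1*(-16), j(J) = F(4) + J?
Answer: -7040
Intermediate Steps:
F(N) = 2*N**2 (F(N) = N*(2*N) = 2*N**2)
j(J) = 32 + J (j(J) = 2*4**2 + J = 2*16 + J = 32 + J)
o = -62 (o = -78 + 16 = -62)
H = 40 (H = 32 + 8 = 40)
(-114 + o)*H = (-114 - 62)*40 = -176*40 = -7040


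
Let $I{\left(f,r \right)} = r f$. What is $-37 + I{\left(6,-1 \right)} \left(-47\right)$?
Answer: $245$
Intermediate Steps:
$I{\left(f,r \right)} = f r$
$-37 + I{\left(6,-1 \right)} \left(-47\right) = -37 + 6 \left(-1\right) \left(-47\right) = -37 - -282 = -37 + 282 = 245$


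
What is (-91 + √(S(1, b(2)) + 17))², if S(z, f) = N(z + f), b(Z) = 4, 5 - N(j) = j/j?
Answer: (91 - √21)² ≈ 7468.0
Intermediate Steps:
N(j) = 4 (N(j) = 5 - j/j = 5 - 1*1 = 5 - 1 = 4)
S(z, f) = 4
(-91 + √(S(1, b(2)) + 17))² = (-91 + √(4 + 17))² = (-91 + √21)²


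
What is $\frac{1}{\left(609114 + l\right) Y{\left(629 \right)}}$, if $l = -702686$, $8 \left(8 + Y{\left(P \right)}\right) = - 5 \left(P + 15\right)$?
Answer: $\frac{1}{38411306} \approx 2.6034 \cdot 10^{-8}$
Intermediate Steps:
$Y{\left(P \right)} = - \frac{139}{8} - \frac{5 P}{8}$ ($Y{\left(P \right)} = -8 + \frac{\left(-5\right) \left(P + 15\right)}{8} = -8 + \frac{\left(-5\right) \left(15 + P\right)}{8} = -8 + \frac{-75 - 5 P}{8} = -8 - \left(\frac{75}{8} + \frac{5 P}{8}\right) = - \frac{139}{8} - \frac{5 P}{8}$)
$\frac{1}{\left(609114 + l\right) Y{\left(629 \right)}} = \frac{1}{\left(609114 - 702686\right) \left(- \frac{139}{8} - \frac{3145}{8}\right)} = \frac{1}{\left(-93572\right) \left(- \frac{139}{8} - \frac{3145}{8}\right)} = - \frac{1}{93572 \left(- \frac{821}{2}\right)} = \left(- \frac{1}{93572}\right) \left(- \frac{2}{821}\right) = \frac{1}{38411306}$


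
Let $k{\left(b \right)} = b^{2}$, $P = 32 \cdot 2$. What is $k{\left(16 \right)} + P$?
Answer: $320$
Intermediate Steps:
$P = 64$
$k{\left(16 \right)} + P = 16^{2} + 64 = 256 + 64 = 320$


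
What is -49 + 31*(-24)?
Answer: -793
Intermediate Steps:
-49 + 31*(-24) = -49 - 744 = -793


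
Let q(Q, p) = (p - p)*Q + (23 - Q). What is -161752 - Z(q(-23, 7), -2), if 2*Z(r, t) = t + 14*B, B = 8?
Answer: -161807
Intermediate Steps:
q(Q, p) = 23 - Q (q(Q, p) = 0*Q + (23 - Q) = 0 + (23 - Q) = 23 - Q)
Z(r, t) = 56 + t/2 (Z(r, t) = (t + 14*8)/2 = (t + 112)/2 = (112 + t)/2 = 56 + t/2)
-161752 - Z(q(-23, 7), -2) = -161752 - (56 + (½)*(-2)) = -161752 - (56 - 1) = -161752 - 1*55 = -161752 - 55 = -161807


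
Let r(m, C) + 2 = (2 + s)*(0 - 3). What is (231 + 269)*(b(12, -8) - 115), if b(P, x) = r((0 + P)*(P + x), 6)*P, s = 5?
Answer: -195500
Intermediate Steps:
r(m, C) = -23 (r(m, C) = -2 + (2 + 5)*(0 - 3) = -2 + 7*(-3) = -2 - 21 = -23)
b(P, x) = -23*P
(231 + 269)*(b(12, -8) - 115) = (231 + 269)*(-23*12 - 115) = 500*(-276 - 115) = 500*(-391) = -195500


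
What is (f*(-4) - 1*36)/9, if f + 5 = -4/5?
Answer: -64/45 ≈ -1.4222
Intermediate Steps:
f = -29/5 (f = -5 - 4/5 = -5 - 4*⅕ = -5 - ⅘ = -29/5 ≈ -5.8000)
(f*(-4) - 1*36)/9 = (-29/5*(-4) - 1*36)/9 = (116/5 - 36)/9 = (⅑)*(-64/5) = -64/45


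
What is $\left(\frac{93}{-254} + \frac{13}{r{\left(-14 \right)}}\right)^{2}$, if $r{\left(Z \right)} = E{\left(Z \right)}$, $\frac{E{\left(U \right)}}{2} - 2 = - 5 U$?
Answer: $\frac{25452025}{334450944} \approx 0.076101$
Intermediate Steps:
$E{\left(U \right)} = 4 - 10 U$ ($E{\left(U \right)} = 4 + 2 \left(- 5 U\right) = 4 - 10 U$)
$r{\left(Z \right)} = 4 - 10 Z$
$\left(\frac{93}{-254} + \frac{13}{r{\left(-14 \right)}}\right)^{2} = \left(\frac{93}{-254} + \frac{13}{4 - -140}\right)^{2} = \left(93 \left(- \frac{1}{254}\right) + \frac{13}{4 + 140}\right)^{2} = \left(- \frac{93}{254} + \frac{13}{144}\right)^{2} = \left(- \frac{5045}{18288}\right)^{2} = \frac{25452025}{334450944}$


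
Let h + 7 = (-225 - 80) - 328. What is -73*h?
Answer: 46720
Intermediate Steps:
h = -640 (h = -7 + ((-225 - 80) - 328) = -7 + (-305 - 328) = -7 - 633 = -640)
-73*h = -73*(-640) = 46720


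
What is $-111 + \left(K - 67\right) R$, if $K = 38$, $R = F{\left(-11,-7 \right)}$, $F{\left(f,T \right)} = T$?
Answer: $92$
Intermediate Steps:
$R = -7$
$-111 + \left(K - 67\right) R = -111 + \left(38 - 67\right) \left(-7\right) = -111 - -203 = -111 + 203 = 92$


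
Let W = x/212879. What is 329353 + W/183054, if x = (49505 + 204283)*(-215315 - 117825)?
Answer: 2139043207133363/6494725411 ≈ 3.2935e+5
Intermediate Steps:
x = -84546934320 (x = 253788*(-333140) = -84546934320)
W = -84546934320/212879 ≈ -3.9716e+5
329353 + W/183054 = 329353 - 84546934320/212879/183054 = 329353 - 84546934320/212879*1/183054 = 329353 - 14091155720/6494725411 = 2139043207133363/6494725411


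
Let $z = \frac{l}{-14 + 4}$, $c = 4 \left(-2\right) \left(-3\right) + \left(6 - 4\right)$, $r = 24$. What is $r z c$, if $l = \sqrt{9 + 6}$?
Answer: $- \frac{312 \sqrt{15}}{5} \approx -241.67$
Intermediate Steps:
$l = \sqrt{15} \approx 3.873$
$c = 26$ ($c = \left(-8\right) \left(-3\right) + 2 = 24 + 2 = 26$)
$z = - \frac{\sqrt{15}}{10}$ ($z = \frac{\sqrt{15}}{-14 + 4} = \frac{\sqrt{15}}{-10} = \sqrt{15} \left(- \frac{1}{10}\right) = - \frac{\sqrt{15}}{10} \approx -0.3873$)
$r z c = 24 \left(- \frac{\sqrt{15}}{10}\right) 26 = - \frac{12 \sqrt{15}}{5} \cdot 26 = - \frac{312 \sqrt{15}}{5}$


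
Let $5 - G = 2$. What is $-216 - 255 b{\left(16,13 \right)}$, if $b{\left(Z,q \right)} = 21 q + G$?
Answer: $-70596$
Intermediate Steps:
$G = 3$ ($G = 5 - 2 = 3$)
$b{\left(Z,q \right)} = 3 + 21 q$ ($b{\left(Z,q \right)} = 21 q + 3 = 3 + 21 q$)
$-216 - 255 b{\left(16,13 \right)} = -216 - 255 \left(3 + 21 \cdot 13\right) = -216 - 255 \left(3 + 273\right) = -216 - 70380 = -70596$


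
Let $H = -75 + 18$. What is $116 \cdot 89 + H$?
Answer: $10267$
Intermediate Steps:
$H = -57$
$116 \cdot 89 + H = 116 \cdot 89 - 57 = 10324 - 57 = 10267$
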